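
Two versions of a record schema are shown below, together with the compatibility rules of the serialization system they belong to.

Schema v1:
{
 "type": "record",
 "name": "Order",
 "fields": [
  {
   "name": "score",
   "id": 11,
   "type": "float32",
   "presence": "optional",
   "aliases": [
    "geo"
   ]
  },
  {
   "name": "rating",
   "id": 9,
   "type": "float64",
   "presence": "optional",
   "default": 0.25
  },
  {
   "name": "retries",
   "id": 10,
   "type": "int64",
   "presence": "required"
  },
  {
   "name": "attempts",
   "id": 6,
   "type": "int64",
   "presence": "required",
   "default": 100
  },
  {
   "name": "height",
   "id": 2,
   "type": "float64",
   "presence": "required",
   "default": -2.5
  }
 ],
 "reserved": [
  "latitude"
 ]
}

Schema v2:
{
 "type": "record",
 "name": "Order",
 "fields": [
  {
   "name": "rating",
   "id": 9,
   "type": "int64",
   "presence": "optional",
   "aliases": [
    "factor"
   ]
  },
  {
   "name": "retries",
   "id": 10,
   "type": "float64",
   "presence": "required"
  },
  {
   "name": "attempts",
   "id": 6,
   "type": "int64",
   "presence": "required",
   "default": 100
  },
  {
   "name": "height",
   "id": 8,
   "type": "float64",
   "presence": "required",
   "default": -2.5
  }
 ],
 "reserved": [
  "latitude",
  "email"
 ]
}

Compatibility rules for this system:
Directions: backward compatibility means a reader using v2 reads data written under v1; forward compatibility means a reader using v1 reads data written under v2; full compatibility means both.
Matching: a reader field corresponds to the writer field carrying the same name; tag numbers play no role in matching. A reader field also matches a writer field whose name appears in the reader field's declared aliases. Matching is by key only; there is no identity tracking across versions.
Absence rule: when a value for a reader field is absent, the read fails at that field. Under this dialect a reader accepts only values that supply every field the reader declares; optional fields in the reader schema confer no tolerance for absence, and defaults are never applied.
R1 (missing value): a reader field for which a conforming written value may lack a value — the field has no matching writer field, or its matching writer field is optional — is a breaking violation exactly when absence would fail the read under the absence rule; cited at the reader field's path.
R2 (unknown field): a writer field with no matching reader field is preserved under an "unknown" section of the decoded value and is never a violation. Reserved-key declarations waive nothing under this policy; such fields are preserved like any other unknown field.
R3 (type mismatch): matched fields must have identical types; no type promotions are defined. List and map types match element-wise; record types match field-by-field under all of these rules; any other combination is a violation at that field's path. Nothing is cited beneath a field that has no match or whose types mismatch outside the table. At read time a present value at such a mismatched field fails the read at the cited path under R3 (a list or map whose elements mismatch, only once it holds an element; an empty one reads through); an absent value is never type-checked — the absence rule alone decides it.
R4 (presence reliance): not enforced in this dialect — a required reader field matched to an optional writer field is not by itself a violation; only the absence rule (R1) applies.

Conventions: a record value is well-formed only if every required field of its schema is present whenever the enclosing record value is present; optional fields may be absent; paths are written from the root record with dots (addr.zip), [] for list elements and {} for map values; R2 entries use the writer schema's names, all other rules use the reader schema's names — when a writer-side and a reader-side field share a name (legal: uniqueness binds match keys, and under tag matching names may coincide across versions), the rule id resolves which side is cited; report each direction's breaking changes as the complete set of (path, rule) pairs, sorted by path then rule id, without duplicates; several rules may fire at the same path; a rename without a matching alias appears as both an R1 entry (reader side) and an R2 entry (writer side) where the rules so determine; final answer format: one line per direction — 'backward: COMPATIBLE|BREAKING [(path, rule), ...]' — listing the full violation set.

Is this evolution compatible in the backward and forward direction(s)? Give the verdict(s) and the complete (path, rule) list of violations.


backward: BREAKING [(rating, R1), (rating, R3), (retries, R3)]; forward: BREAKING [(rating, R1), (rating, R3), (retries, R3), (score, R1)]

each type pair in Order: writer, then reader
backward for Order (reader v2, writer v1):
  float64 -> int64, writer optional: rating aligns to rating
  int64 -> float64, writer required: retries aligns to retries
  int64 -> int64, writer required: attempts aligns to attempts
  float64 -> float64, writer required: height aligns to height
  writer score: unknown to reader
  breaking: (rating, R1)
  breaking: (rating, R3)
  breaking: (retries, R3)
  backward on Order therefore BREAKING (3)
forward for Order (reader v1, writer v2):
  score: no writer-side match
  int64 -> float64, writer optional: rating aligns to rating
  float64 -> int64, writer required: retries aligns to retries
  int64 -> int64, writer required: attempts aligns to attempts
  float64 -> float64, writer required: height aligns to height
  breaking: (rating, R1)
  breaking: (rating, R3)
  breaking: (retries, R3)
  breaking: (score, R1)
  forward on Order therefore BREAKING (4)


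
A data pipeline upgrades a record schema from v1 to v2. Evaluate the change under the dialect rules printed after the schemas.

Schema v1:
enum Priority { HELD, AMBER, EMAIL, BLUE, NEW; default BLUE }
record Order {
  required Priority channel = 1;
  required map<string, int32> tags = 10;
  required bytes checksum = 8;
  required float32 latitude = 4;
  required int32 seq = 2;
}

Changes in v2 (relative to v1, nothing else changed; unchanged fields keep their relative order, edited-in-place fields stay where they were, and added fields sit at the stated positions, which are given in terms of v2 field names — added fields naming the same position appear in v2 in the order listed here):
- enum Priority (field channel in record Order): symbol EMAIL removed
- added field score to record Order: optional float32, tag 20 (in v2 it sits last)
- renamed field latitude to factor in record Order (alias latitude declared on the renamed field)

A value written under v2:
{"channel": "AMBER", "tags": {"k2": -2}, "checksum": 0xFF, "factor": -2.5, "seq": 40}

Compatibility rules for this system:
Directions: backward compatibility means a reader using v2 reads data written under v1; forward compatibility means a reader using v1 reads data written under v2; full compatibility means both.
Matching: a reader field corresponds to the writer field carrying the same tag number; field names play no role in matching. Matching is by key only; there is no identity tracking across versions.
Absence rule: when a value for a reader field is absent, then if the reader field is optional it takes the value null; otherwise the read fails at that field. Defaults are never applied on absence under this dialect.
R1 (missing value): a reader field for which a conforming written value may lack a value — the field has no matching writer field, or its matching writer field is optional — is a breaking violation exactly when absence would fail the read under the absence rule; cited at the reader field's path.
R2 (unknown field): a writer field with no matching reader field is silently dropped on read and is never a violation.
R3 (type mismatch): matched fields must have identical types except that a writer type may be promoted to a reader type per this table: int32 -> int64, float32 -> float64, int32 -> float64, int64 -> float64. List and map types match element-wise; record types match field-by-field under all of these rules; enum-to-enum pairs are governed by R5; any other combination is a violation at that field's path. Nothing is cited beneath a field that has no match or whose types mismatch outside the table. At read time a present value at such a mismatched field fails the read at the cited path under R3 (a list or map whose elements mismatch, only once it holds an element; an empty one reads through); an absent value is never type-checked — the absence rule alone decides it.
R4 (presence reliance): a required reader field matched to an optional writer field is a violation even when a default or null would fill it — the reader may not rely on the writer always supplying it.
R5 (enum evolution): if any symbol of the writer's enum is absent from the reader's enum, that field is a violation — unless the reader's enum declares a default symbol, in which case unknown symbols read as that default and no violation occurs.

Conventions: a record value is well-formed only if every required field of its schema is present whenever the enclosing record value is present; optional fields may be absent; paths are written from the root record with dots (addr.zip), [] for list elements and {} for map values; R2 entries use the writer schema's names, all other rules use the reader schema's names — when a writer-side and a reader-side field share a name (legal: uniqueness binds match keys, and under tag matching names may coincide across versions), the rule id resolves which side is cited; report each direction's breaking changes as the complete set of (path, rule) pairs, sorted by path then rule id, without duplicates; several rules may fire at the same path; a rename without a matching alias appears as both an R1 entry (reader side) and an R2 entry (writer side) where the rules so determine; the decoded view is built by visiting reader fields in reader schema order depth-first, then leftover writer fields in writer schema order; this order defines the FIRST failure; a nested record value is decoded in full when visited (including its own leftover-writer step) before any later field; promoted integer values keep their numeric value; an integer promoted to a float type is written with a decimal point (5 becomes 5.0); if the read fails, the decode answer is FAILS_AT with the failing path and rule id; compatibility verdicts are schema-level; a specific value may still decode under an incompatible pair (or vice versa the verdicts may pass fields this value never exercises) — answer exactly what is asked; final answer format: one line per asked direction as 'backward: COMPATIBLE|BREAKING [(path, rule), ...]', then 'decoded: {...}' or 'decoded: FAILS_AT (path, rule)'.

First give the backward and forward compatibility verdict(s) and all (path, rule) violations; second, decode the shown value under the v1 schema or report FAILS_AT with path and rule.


the writer's type comes first in each Order pair
backward on Order — v2 reading data written by v1:
  writer required, Priority -> Priority: reader channel maps from writer channel
  writer required, map<string, int32> -> map<string, int32>: reader tags maps from writer tags
  writer required, bytes -> bytes: reader checksum maps from writer checksum
  writer required, float32 -> float32: reader factor maps from writer latitude
  writer required, int32 -> int32: reader seq maps from writer seq
  score: no writer match
  => no violations; backward on Order: COMPATIBLE
forward on Order — v1 reading data written by v2:
  writer required, Priority -> Priority: reader channel maps from writer channel
  writer required, map<string, int32> -> map<string, int32>: reader tags maps from writer tags
  writer required, bytes -> bytes: reader checksum maps from writer checksum
  writer required, float32 -> float32: reader latitude maps from writer factor
  writer required, int32 -> int32: reader seq maps from writer seq
  score (writer side), unknown to reader
  => no violations; forward on Order: COMPATIBLE
decode walk for Order under reader schema v1:
  channel := "AMBER"
  tags := {"k2": -2}
  checksum := 0xFF
  latitude := -2.5 (from writer factor)
  seq := 40
  => decoded: {"channel": "AMBER", "tags": {"k2": -2}, "checksum": 0xFF, "latitude": -2.5, "seq": 40}

backward: COMPATIBLE []; forward: COMPATIBLE []; decoded: {"channel": "AMBER", "tags": {"k2": -2}, "checksum": 0xFF, "latitude": -2.5, "seq": 40}


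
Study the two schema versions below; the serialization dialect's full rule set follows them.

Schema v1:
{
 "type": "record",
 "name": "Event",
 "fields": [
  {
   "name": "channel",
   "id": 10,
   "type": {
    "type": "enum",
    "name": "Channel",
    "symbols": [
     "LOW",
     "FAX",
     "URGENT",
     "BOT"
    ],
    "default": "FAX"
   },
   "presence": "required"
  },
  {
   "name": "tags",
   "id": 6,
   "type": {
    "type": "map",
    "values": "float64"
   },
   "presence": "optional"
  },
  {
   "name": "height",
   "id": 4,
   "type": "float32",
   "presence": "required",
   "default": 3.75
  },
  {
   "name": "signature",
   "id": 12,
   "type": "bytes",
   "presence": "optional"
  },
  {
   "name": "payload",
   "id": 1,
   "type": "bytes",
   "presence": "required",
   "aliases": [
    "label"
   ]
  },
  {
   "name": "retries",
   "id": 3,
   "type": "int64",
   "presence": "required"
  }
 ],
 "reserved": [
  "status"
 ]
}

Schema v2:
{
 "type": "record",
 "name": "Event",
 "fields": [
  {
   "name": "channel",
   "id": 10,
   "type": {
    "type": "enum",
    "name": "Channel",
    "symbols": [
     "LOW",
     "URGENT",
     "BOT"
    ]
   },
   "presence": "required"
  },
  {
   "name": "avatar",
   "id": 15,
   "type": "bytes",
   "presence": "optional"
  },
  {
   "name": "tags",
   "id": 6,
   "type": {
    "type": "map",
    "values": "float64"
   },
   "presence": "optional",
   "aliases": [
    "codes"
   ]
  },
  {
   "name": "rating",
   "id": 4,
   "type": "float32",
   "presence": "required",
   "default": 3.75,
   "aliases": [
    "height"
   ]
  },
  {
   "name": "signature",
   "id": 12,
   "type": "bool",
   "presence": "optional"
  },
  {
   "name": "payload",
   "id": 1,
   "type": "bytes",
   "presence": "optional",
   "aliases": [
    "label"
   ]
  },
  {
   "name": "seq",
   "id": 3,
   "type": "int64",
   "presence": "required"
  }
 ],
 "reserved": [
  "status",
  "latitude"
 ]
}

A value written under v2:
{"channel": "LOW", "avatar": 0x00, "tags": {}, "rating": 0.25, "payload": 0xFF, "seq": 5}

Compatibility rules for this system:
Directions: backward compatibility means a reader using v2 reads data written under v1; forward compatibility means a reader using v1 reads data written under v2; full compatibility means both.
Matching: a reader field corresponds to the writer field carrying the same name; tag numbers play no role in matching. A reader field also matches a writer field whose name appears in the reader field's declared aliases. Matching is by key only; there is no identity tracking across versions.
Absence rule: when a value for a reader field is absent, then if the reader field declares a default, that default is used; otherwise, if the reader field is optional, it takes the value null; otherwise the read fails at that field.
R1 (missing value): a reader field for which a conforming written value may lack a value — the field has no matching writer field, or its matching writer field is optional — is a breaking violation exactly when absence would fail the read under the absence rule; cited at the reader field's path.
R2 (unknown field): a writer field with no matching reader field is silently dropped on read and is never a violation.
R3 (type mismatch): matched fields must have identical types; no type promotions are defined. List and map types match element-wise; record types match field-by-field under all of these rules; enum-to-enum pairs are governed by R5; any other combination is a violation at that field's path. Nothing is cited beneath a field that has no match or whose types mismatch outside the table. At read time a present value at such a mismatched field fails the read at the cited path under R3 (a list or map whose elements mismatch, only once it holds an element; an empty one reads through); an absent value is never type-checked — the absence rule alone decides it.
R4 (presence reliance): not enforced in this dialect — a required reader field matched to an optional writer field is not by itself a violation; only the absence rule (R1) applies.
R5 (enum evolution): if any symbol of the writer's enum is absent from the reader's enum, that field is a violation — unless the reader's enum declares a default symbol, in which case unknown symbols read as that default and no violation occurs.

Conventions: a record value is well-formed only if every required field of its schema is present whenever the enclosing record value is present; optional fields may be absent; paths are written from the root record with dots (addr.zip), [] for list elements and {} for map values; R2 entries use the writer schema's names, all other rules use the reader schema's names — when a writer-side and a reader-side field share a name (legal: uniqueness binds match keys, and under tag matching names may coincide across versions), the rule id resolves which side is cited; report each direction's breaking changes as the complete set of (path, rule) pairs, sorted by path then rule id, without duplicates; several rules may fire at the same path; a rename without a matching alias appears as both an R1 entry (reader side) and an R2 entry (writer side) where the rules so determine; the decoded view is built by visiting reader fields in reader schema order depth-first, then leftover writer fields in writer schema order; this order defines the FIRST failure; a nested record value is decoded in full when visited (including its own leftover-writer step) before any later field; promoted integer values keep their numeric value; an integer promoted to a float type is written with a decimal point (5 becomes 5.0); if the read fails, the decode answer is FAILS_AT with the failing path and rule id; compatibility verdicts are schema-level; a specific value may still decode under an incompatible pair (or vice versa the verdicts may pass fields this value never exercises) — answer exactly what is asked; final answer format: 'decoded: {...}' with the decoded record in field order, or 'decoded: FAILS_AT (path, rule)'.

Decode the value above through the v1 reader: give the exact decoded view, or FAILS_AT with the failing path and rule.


in Event below, arrows point writer -> reader
decode (reader v1):
  channel := "LOW"
  tags := {}
  height := 3.75 (absent -> default)
  signature := null (absent, optional -> null)
  payload := 0xFF
  read fails at retries under R1 (no fill)
  => FAILS_AT (retries, R1)
ruling out the remaining Event differences:
  renamed field height to rating in record Event (alias height declared on the renamed field) -> no rule fires on it and the decoded Event view is identical with or without it
  added field avatar to record Event: optional bytes, tag 15 (in v2 it sits immediately before tags) -> no rule fires on it and the decoded Event view is identical with or without it
  enum Channel (field channel in record Event): symbol FAX removed (it was the default; the default is cleared) -> changes Event's schema-level verdicts only — the decode of this value is the same
  field signature in record Event: type bytes changed to bool -> changes Event's schema-level verdicts only — the decode of this value is the same
  field payload in record Event: required changed to optional -> changes Event's schema-level verdicts only — the decode of this value is the same

decoded: FAILS_AT (retries, R1)


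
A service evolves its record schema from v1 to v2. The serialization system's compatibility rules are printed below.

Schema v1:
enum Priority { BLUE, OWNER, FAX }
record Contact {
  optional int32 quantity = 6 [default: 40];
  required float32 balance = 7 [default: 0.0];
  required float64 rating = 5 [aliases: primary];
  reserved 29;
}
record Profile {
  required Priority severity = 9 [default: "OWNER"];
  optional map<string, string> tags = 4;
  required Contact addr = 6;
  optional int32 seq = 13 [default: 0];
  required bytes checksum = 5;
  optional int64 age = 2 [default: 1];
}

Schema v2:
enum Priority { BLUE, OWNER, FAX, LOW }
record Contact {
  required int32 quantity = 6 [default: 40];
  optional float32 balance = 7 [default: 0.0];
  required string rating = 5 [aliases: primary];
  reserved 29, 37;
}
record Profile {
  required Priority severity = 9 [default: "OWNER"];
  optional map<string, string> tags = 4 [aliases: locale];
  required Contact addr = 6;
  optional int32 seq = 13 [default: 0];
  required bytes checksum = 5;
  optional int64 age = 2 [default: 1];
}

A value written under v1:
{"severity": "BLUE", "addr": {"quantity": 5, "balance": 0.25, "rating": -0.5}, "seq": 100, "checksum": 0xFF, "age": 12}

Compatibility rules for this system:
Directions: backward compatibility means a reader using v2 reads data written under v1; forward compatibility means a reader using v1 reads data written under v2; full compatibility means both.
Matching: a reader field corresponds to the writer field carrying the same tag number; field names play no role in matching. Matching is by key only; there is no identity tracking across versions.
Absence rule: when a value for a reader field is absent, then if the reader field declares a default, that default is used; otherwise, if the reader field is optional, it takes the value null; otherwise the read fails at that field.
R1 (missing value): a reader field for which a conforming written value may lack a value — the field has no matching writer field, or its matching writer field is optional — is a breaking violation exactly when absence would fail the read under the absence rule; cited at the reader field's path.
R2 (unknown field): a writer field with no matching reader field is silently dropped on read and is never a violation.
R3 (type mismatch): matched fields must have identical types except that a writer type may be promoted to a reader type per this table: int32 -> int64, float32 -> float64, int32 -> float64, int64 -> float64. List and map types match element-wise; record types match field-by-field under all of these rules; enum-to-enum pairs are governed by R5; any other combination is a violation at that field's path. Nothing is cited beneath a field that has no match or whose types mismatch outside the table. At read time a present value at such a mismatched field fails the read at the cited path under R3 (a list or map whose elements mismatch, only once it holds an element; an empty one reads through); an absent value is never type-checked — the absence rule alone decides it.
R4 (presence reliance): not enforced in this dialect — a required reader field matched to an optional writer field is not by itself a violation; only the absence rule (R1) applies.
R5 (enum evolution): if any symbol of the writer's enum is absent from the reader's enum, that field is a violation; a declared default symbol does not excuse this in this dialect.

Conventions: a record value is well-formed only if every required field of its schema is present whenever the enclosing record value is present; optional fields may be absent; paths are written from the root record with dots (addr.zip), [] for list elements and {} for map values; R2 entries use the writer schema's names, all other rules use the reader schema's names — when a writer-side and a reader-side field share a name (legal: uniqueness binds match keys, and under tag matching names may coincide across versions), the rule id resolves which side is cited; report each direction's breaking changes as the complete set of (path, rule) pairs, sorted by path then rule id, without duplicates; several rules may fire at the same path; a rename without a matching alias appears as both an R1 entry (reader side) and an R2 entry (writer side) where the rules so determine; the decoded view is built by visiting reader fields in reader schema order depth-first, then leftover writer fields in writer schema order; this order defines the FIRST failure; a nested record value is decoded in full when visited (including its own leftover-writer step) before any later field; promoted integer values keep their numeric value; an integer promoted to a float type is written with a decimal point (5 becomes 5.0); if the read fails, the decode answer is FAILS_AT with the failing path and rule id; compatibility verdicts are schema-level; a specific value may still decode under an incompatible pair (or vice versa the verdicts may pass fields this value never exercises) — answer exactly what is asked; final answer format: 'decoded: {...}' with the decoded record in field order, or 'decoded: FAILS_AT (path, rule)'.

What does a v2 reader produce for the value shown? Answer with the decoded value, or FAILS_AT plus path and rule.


decoded: FAILS_AT (addr.rating, R3)

in Profile below, arrows point writer -> reader
decode walk for Profile under reader schema v2:
  severity := "BLUE"
  tags := null (absent, optional -> null)
  addr.quantity := 5
  addr.balance := 0.25
  read fails at addr.rating under R3
  => FAILS_AT (addr.rating, R3)
diffs on Profile not affecting the asked answer:
  enum Priority (field severity in record Profile): symbol LOW added -> shifts the Profile verdicts, not this decode
  field balance in record Contact: required changed to optional -> inert under this dialect — no rule fires on Profile and the result does not move
  field quantity in record Contact: optional changed to required -> inert under this dialect — no rule fires on Profile and the result does not move


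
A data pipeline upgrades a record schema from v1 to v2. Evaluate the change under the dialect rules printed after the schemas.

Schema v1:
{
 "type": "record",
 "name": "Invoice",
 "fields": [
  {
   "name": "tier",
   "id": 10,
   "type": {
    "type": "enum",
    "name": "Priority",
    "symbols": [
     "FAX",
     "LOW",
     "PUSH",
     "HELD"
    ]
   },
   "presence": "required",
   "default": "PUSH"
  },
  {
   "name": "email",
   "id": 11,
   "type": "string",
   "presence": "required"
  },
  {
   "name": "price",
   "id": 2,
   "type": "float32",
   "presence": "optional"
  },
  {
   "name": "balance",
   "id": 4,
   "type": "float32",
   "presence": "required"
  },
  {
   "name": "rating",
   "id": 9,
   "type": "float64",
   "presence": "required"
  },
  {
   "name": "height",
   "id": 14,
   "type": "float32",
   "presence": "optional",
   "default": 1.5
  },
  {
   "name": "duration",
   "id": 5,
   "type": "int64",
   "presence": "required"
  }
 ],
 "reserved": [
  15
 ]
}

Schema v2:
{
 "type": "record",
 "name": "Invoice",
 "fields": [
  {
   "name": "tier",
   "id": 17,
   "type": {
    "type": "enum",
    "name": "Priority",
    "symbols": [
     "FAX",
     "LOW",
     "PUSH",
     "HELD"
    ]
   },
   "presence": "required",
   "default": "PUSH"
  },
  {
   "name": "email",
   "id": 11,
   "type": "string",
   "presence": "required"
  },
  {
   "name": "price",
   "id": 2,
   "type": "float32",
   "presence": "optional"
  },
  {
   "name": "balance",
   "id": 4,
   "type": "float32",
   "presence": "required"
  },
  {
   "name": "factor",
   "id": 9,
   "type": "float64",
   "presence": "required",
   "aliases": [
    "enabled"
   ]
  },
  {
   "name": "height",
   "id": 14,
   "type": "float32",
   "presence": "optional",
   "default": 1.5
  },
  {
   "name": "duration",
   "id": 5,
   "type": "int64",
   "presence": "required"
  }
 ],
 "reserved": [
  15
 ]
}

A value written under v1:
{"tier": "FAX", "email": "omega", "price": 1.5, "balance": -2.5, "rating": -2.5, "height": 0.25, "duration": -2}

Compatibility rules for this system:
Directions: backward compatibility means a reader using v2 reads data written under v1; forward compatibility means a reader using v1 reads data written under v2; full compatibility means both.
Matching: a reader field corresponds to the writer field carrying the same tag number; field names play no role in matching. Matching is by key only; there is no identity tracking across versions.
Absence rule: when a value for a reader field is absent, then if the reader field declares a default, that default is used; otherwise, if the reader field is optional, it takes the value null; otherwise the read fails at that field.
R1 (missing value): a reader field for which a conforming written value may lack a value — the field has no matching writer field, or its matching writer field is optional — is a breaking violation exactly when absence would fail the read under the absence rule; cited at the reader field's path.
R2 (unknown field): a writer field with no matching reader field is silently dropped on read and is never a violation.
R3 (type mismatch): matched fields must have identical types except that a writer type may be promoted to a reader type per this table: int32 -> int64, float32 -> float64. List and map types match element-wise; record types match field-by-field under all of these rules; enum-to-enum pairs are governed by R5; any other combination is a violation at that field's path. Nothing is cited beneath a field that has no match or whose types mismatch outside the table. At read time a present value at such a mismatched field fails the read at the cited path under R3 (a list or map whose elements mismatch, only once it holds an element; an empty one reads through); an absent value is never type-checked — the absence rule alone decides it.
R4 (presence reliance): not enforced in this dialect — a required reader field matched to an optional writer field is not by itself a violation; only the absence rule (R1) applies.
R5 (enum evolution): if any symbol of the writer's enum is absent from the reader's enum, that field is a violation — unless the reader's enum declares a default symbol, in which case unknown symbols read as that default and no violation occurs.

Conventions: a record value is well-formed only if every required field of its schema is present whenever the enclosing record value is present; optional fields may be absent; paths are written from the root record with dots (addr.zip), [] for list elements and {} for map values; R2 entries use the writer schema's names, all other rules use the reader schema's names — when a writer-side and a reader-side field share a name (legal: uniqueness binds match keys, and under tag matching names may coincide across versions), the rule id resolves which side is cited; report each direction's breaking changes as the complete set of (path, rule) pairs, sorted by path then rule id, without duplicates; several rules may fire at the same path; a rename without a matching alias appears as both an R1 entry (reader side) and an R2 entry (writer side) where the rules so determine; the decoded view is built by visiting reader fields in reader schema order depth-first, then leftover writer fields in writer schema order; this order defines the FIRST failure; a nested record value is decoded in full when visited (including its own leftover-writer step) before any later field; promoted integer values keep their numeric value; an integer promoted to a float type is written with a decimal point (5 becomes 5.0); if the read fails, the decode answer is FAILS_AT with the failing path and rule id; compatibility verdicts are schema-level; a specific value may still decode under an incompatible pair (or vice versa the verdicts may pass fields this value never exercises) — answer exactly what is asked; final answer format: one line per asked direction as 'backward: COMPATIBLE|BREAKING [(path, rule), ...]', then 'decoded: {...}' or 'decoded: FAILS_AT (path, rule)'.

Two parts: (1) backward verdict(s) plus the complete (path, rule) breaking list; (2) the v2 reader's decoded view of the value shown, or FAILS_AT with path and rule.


the writer's type comes first in each Invoice pair
backward for Invoice (reader v2, writer v1):
  tier: no writer-side match
  writer required, string -> string: reader email maps from writer email
  writer optional, float32 -> float32: reader price maps from writer price
  writer required, float32 -> float32: reader balance maps from writer balance
  writer required, float64 -> float64: reader factor maps from writer rating
  writer optional, float32 -> float32: reader height maps from writer height
  writer required, int64 -> int64: reader duration maps from writer duration
  writer field tier has no reader counterpart
  => backward verdict for Invoice: COMPATIBLE, no violations
migrating the Invoice value to v2:
  tier := "PUSH" (missing; default applied)
  email := "omega"
  price := 1.5
  balance := -2.5
  factor := -2.5 (from writer rating)
  height := 0.25
  duration := -2
  writer tier: no reader field; dropped
  => decoded: {"tier": "PUSH", "email": "omega", "price": 1.5, "balance": -2.5, "factor": -2.5, "height": 0.25, "duration": -2}

backward: COMPATIBLE []; decoded: {"tier": "PUSH", "email": "omega", "price": 1.5, "balance": -2.5, "factor": -2.5, "height": 0.25, "duration": -2}


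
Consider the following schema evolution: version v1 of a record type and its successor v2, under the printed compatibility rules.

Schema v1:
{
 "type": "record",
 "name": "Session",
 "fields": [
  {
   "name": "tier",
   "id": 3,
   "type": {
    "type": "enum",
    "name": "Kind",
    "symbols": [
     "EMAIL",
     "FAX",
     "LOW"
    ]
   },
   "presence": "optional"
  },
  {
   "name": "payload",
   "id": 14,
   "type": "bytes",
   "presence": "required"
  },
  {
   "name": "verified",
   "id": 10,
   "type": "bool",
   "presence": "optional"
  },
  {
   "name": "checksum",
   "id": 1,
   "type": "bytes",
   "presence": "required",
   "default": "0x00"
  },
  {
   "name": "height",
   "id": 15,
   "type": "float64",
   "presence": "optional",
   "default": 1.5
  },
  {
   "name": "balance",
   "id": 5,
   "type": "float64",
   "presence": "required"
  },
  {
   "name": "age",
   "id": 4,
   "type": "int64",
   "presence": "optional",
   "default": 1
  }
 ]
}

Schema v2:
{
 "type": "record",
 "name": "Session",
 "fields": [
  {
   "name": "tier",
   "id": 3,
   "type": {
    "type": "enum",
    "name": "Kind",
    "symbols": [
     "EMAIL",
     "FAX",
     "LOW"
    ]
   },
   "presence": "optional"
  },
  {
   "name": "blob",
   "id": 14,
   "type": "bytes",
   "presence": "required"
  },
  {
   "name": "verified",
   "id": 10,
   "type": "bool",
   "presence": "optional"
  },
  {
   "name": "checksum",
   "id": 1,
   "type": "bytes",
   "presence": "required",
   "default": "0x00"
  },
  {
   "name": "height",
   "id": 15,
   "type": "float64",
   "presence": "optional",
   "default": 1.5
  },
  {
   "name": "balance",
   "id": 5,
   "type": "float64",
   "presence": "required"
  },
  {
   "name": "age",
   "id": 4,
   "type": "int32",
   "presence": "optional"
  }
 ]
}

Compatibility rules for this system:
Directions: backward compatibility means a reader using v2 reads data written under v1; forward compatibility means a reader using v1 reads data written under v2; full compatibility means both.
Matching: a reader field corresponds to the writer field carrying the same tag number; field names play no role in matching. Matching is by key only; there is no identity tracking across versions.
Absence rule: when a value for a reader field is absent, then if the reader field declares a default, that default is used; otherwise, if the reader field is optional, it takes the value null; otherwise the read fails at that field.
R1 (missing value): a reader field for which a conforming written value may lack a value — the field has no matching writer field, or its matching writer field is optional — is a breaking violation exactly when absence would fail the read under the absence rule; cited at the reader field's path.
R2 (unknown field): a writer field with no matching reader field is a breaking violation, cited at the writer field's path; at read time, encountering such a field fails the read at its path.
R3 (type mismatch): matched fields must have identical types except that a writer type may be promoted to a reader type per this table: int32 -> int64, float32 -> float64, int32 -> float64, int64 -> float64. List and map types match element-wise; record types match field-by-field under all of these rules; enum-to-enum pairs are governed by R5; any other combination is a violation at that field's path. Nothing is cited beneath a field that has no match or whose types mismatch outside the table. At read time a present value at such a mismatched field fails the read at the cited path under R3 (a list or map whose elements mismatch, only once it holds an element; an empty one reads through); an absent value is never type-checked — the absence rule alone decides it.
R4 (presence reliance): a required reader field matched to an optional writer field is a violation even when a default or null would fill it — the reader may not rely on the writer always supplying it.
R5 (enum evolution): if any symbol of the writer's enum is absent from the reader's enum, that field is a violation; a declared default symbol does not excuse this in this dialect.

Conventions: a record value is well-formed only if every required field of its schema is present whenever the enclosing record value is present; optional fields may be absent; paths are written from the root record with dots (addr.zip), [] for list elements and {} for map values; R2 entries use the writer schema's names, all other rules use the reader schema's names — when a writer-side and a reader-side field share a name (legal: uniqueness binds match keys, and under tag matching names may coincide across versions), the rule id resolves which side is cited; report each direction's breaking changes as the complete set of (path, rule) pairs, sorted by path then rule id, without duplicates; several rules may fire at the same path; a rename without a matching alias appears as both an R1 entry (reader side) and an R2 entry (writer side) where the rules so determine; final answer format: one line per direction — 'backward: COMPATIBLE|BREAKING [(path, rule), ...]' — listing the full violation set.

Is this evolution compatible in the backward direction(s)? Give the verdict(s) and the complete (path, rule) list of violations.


backward: BREAKING [(age, R3)]

the writer's type comes first in each Session pair
backward for Session (reader v2, writer v1):
  writer optional, Kind -> Kind: reader tier maps from writer tier
  writer required, bytes -> bytes: reader blob maps from writer payload
  writer optional, bool -> bool: reader verified maps from writer verified
  writer required, bytes -> bytes: reader checksum maps from writer checksum
  writer optional, float64 -> float64: reader height maps from writer height
  writer required, float64 -> float64: reader balance maps from writer balance
  writer optional, int64 -> int32: reader age maps from writer age
  breaking: (age, R3)
  backward on Session therefore BREAKING (1)
the other Session changes do not affect what is asked:
  renamed field payload to blob in record Session -> no rule fires on it in Session's dialect; the asked verdict holds


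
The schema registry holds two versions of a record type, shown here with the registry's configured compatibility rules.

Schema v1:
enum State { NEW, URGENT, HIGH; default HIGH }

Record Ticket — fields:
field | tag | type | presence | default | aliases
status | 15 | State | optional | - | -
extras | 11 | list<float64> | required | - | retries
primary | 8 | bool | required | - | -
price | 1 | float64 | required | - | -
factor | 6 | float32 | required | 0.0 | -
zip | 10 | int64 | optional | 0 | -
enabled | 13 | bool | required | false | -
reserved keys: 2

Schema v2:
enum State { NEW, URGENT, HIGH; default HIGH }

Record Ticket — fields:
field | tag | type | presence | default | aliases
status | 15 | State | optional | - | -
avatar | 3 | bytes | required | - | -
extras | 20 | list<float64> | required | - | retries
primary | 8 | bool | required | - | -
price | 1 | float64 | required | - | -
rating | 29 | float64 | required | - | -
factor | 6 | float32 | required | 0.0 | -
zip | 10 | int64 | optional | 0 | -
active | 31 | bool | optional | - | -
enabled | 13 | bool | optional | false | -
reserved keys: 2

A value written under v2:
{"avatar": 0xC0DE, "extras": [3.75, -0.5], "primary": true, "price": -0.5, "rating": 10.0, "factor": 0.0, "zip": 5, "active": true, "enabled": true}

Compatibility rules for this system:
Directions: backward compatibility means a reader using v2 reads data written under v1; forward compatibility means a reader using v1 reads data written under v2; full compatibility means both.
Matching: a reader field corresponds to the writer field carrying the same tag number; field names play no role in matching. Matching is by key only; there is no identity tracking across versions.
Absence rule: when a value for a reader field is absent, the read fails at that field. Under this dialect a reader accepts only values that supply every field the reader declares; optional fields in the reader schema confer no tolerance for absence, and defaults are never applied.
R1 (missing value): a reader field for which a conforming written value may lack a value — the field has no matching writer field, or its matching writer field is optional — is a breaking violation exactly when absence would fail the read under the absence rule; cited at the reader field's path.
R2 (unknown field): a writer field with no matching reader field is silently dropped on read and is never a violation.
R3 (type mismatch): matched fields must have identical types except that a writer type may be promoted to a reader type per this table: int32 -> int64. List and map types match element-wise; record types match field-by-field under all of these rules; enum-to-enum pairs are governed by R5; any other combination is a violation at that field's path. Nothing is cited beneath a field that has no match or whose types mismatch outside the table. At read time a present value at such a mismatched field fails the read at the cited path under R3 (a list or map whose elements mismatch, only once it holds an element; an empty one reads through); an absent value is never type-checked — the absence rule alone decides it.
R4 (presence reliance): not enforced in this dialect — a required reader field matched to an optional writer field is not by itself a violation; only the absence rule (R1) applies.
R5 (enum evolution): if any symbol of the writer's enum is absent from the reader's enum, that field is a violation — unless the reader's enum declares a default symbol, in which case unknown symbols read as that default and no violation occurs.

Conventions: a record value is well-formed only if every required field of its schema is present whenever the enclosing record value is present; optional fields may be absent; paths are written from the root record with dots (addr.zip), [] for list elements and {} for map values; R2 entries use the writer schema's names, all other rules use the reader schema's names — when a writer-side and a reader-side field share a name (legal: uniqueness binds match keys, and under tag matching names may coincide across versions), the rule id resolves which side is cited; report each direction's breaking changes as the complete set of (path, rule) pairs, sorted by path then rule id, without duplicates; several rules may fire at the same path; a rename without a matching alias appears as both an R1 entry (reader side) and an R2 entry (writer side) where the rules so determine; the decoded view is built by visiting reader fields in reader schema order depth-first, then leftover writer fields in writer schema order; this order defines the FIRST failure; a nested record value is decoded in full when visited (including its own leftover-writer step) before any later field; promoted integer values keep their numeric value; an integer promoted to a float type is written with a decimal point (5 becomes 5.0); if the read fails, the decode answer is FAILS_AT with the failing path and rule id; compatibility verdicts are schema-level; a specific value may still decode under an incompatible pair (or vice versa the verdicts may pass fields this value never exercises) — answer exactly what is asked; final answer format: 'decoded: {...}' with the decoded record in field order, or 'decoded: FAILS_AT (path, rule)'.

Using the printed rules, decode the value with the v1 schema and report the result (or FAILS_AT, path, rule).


decoded: FAILS_AT (status, R1)

the writer's type comes first in each Ticket pair
decode (reader v1):
  read fails at status under R1 (no fill)
  => FAILS_AT (status, R1)
the rest of the Ticket diff is inert for this question:
  added field avatar to record Ticket: required bytes, tag 3 (in v2 it sits immediately before extras) -> shifts the Ticket verdicts, not this decode
  added field active to record Ticket: optional bool, tag 31 (in v2 it sits immediately before enabled) -> shifts the Ticket verdicts, not this decode
  added field rating to record Ticket: required float64, tag 29 (in v2 it sits immediately before factor) -> shifts the Ticket verdicts, not this decode
  field enabled in record Ticket: required changed to optional -> shifts the Ticket verdicts, not this decode
  field extras in record Ticket: tag 11 changed to 20 -> shifts the Ticket verdicts, not this decode
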